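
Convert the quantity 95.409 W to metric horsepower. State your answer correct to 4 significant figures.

0.1297 metric horsepower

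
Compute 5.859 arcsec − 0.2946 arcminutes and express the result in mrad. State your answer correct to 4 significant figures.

5.859 arcsec = 0.0284052 mrad and 0.2946 arcmin = 0.0856957 mrad.
0.0284052 − 0.0856957 ≈ -0.05729 mrad.

-0.05729 mrad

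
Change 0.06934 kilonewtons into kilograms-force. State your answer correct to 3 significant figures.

7.07 kilograms-force

1 kN = 101.972 kilograms-force.
0.06934 × 101.972 ≈ 7.07 kgf.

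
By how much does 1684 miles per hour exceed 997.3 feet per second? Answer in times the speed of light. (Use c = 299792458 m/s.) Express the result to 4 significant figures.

1.497 × 10^-6 c

1684 mph = 2.51112 × 10^-6 c and 997.3 ft/s = 1.01396 × 10^-6 c.
2.51112 × 10^-6 − 1.01396 × 10^-6 ≈ 1.497 × 10^-6 c.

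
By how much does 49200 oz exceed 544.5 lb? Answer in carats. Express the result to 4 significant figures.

5.739 × 10^6 ct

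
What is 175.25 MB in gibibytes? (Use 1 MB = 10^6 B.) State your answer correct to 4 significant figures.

1 megabyte = 0.000931323 gibibytes.
175.25 × 0.000931323 ≈ 0.1632 GiB.

0.1632 GiB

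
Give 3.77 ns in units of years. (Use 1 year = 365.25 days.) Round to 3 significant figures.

1 ns = 3.16881e-17 years.
Then 3.77 × 3.16881e-17 ≈ 1.19e-16 yr.

1.19e-16 yr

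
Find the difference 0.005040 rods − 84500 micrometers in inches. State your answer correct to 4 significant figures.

0.005040 rod = 0.997920 in and 84500 μm = 3.32677 in.
0.997920 − 3.32677 ≈ -2.329 in.

-2.329 inches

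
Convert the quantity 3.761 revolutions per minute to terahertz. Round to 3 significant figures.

6.27e-14 terahertz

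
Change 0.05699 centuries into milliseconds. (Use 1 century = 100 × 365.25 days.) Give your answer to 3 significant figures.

1.80 × 10^11 ms

1 century = 3.15576 × 10^12 ms.
0.05699 × 3.15576 × 10^12 ≈ 1.80 × 10^11 ms.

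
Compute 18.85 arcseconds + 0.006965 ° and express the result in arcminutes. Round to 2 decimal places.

0.73 arcminutes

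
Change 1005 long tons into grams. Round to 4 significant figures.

1.021e+9 g

1 long ton = 1.01605e+6 grams.
Then 1005 × 1.01605e+6 ≈ 1.021e+9 g.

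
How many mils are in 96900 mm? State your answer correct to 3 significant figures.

3.81e+6 mil

1 mm = 39.3701 mil.
96900 × 39.3701 ≈ 3.81e+6 mil.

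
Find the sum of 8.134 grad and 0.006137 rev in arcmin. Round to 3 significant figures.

572 arcminutes

8.134 grad = 439.236 arcmin and 0.006137 rev = 132.559 arcmin.
439.236 + 132.559 ≈ 572 arcmin.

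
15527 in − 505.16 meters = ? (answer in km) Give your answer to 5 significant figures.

-0.11077 kilometers

15527 in = 0.394386 km and 505.16 m = 0.505160 km.
0.394386 − 0.505160 ≈ -0.11077 km.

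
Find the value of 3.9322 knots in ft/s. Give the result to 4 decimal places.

6.6368 ft/s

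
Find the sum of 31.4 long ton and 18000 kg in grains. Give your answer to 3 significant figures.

7.70e+8 gr

31.4 long ton = 4.92352e+8 gr and 18000 kg = 2.77782e+8 gr.
4.92352e+8 + 2.77782e+8 ≈ 7.70e+8 gr.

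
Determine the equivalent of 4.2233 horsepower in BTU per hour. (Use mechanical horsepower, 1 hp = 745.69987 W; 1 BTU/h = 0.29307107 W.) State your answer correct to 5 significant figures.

10746 BTU/h

1 hp = 2544.43 BTU/h.
Then 4.2233 × 2544.43 ≈ 10746 BTU/h.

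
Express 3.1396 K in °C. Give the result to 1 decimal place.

-270.0 °C

K = °C + 273.15.
Applying the formula gives -270.0 °C.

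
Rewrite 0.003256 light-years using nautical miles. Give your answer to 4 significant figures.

1 ly = 5.10839e+12 nmi.
0.003256 × 5.10839e+12 ≈ 1.663e+10 nmi.

1.663e+10 nmi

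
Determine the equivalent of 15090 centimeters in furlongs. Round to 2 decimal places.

0.75 furlong

1 centimeter = 4.97097e-5 furlongs.
Then 15090 × 4.97097e-5 ≈ 0.75 furlong.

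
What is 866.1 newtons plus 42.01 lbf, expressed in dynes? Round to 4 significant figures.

1.053e+8 dynes

866.1 N = 8.66100e+7 dyn and 42.01 lbf = 1.86870e+7 dyn.
8.66100e+7 + 1.86870e+7 ≈ 1.053e+8 dyn.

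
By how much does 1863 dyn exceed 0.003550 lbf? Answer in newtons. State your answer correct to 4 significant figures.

0.002839 newtons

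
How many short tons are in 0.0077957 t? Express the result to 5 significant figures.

1 t = 1.10231 short ton.
So 0.0077957 × 1.10231 ≈ 0.0085933 short ton.

0.0085933 short ton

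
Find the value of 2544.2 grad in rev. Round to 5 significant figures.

6.3605 rev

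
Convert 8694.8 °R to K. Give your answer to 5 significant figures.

4830.4 K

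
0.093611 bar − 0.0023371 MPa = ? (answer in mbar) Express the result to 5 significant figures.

70.240 millibar

0.093611 bar = 93.6110 mbar and 0.0023371 MPa = 23.3710 mbar.
93.6110 − 23.3710 ≈ 70.240 mbar.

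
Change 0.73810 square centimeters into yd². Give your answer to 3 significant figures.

1 cm² = 0.000119599 yd².
So 0.73810 × 0.000119599 ≈ 8.83 × 10^-5 yd².

8.83 × 10^-5 square yards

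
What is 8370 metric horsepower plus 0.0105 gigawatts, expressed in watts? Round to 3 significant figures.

1.67 × 10^7 W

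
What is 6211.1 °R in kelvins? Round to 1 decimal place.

3450.6 kelvins

°R = K × 9/5.
Applying the formula gives 3450.6 K.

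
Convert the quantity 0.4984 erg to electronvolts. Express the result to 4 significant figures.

1 erg = 6.24151e+11 eV.
0.4984 × 6.24151e+11 ≈ 3.111e+11 eV.

3.111e+11 eV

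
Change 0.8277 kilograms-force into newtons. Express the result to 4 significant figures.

1 kilogram-force = 9.80665 newtons.
Thus 0.8277 × 9.80665 ≈ 8.117 N.

8.117 N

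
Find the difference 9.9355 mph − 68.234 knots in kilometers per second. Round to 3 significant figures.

-0.0307 km/s

9.9355 mph = 0.00444157 km/s and 68.234 kn = 0.0351026 km/s.
0.00444157 − 0.0351026 ≈ -0.0307 km/s.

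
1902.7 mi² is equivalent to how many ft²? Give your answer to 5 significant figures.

5.3044 × 10^10 ft²

1 mi² = 2.78784 × 10^7 square feet.
Thus 1902.7 × 2.78784 × 10^7 ≈ 5.3044 × 10^10 ft².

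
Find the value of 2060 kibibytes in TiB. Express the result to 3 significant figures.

1.92 × 10^-6 TiB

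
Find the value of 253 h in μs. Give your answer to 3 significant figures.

9.11 × 10^11 μs

1 hour = 3.60000 × 10^9 microseconds.
Then 253 × 3.60000 × 10^9 ≈ 9.11 × 10^11 μs.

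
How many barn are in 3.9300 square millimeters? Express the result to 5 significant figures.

3.9300e+22 barns

1 mm² = 1.00000e+22 barns.
Thus 3.9300 × 1.00000e+22 ≈ 3.9300e+22 barn.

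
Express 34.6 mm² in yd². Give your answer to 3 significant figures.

4.14 × 10^-5 yd²

1 square millimeter = 1.19599 × 10^-6 square yards.
34.6 × 1.19599 × 10^-6 ≈ 4.14 × 10^-5 yd².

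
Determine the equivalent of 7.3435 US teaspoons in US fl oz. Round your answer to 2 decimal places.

1 US tsp = 0.166667 US fl oz.
7.3435 × 0.166667 ≈ 1.22 US fl oz.

1.22 US fluid ounces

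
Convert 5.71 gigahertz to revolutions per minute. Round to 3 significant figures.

3.43e+11 rpm

1 gigahertz = 6.00000e+10 rpm.
Thus 5.71 × 6.00000e+10 ≈ 3.43e+11 rpm.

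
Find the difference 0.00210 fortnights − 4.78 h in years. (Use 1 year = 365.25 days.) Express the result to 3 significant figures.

-0.000465 yr

0.00210 fortnight = 8.04928 × 10^-5 yr and 4.78 h = 0.000545289 yr.
8.04928 × 10^-5 − 0.000545289 ≈ -0.000465 yr.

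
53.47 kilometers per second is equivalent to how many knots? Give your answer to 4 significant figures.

103900 kn

1 km/s = 1943.84 knots.
Then 53.47 × 1943.84 ≈ 103900 kn.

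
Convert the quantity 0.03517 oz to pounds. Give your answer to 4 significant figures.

0.002198 lb

1 ounce = 0.0625000 lb.
0.03517 × 0.0625000 ≈ 0.002198 lb.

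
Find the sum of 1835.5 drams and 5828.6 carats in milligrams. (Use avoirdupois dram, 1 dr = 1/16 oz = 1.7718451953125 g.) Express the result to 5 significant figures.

4.4179e+6 mg

1835.5 dr = 3.25222e+6 mg and 5828.6 ct = 1.16572e+6 mg.
3.25222e+6 + 1.16572e+6 ≈ 4.4179e+6 mg.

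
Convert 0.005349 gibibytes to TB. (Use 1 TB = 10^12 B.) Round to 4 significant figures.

5.743e-6 terabytes

1 gibibyte = 0.00107374 terabytes.
Thus 0.005349 × 0.00107374 ≈ 5.743e-6 TB.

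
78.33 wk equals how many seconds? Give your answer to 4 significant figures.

4.737 × 10^7 seconds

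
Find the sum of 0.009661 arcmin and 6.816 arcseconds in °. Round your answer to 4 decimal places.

0.009661 arcmin = 0.000161017 ° and 6.816 arcsec = 0.00189333 °.
0.000161017 + 0.00189333 ≈ 0.0021 °.

0.0021 °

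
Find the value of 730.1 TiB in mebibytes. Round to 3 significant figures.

7.66 × 10^8 MiB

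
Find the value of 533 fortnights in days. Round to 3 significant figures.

7460 days

1 fortnight = 14.0000 d.
So 533 × 14.0000 ≈ 7460 d.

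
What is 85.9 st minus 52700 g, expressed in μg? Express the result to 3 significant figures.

4.93 × 10^11 μg

85.9 st = 5.45490 × 10^11 μg and 52700 g = 5.27000 × 10^10 μg.
5.45490 × 10^11 − 5.27000 × 10^10 ≈ 4.93 × 10^11 μg.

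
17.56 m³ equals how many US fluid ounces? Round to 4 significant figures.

593800 US fl oz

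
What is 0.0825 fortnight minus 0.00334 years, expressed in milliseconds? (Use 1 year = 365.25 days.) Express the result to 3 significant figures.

-5.61 × 10^6 ms

0.0825 fortnight = 9.97920 × 10^7 ms and 0.00334 yr = 1.05402 × 10^8 ms.
9.97920 × 10^7 − 1.05402 × 10^8 ≈ -5.61 × 10^6 ms.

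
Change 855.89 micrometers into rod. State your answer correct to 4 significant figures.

0.0001702 rod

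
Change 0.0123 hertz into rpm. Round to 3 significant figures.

0.738 rpm

1 hertz = 60.0000 revolutions per minute.
Thus 0.0123 × 60.0000 ≈ 0.738 rpm.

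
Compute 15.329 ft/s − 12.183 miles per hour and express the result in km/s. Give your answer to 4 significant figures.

15.329 ft/s = 0.00467228 km/s and 12.183 mph = 0.00544629 km/s.
0.00467228 − 0.00544629 ≈ -0.0007740 km/s.

-0.0007740 km/s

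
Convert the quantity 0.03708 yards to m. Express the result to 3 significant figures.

1 yard = 0.914400 meters.
0.03708 × 0.914400 ≈ 0.0339 m.

0.0339 m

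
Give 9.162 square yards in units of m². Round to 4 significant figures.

7.661 m²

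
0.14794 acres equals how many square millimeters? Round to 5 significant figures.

1 acre = 4.04686 × 10^9 square millimeters.
0.14794 × 4.04686 × 10^9 ≈ 5.9869 × 10^8 mm².

5.9869 × 10^8 square millimeters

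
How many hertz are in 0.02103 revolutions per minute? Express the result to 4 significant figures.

1 revolution per minute = 0.0166667 Hz.
So 0.02103 × 0.0166667 ≈ 0.0003505 Hz.

0.0003505 Hz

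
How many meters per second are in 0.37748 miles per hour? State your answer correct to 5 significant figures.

0.16875 m/s

1 mph = 0.447040 m/s.
So 0.37748 × 0.447040 ≈ 0.16875 m/s.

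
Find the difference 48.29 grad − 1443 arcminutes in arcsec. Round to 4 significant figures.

69880 arcsec

48.29 grad = 156460 arcsec and 1443 arcmin = 86580.0 arcsec.
156460 − 86580.0 ≈ 69880 arcsec.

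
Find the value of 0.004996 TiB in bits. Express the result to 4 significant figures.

1 TiB = 8.79609 × 10^12 bit.
Then 0.004996 × 8.79609 × 10^12 ≈ 4.395 × 10^10 bit.

4.395 × 10^10 bit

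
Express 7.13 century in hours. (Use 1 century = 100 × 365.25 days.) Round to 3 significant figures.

1 century = 876600 hours.
Thus 7.13 × 876600 ≈ 6.25e+6 h.

6.25e+6 hours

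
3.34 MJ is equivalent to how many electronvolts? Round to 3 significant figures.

2.08 × 10^25 eV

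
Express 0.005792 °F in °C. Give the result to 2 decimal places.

°C = (°F − 32) × 5/9.
Applying the formula gives -17.77 °C.

-17.77 degrees Celsius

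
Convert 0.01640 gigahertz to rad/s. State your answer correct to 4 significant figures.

1 gigahertz = 6.28319e+9 rad/s.
0.01640 × 6.28319e+9 ≈ 1.030e+8 rad/s.

1.030e+8 rad/s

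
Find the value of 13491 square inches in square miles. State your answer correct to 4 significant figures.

3.361e-6 square miles

1 in² = 2.49098e-10 square miles.
Thus 13491 × 2.49098e-10 ≈ 3.361e-6 mi².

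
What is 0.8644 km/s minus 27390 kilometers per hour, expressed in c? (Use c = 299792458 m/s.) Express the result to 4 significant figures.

0.8644 km/s = 2.88333e-6 c and 27390 km/h = 2.53787e-5 c.
2.88333e-6 − 2.53787e-5 ≈ -2.250e-5 c.

-2.250e-5 c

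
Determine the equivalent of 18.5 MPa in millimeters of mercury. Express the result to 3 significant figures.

139000 millimeters of mercury

1 MPa = 7500.62 mmHg.
So 18.5 × 7500.62 ≈ 139000 mmHg.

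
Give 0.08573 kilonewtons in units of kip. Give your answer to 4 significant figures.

0.01927 kip

1 kilonewton = 0.224809 kip.
Then 0.08573 × 0.224809 ≈ 0.01927 kip.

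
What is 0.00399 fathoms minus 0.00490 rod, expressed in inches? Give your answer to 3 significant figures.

-0.683 inches

0.00399 fathom = 0.287280 in and 0.00490 rod = 0.970200 in.
0.287280 − 0.970200 ≈ -0.683 in.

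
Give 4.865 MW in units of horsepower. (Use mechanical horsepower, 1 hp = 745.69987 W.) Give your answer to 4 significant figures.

1 MW = 1341.02 hp.
So 4.865 × 1341.02 ≈ 6524 hp.

6524 horsepower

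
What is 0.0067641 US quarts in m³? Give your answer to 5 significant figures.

6.4012 × 10^-6 cubic meters

1 US qt = 0.000946353 cubic meters.
Thus 0.0067641 × 0.000946353 ≈ 6.4012 × 10^-6 m³.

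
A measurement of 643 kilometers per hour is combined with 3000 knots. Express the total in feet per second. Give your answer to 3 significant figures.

5650 feet per second

643 km/h = 585.994 ft/s and 3000 kn = 5063.43 ft/s.
585.994 + 5063.43 ≈ 5650 ft/s.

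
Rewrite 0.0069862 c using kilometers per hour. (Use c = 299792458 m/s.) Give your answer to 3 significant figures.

1 speed of light = 1.07925e+9 kilometers per hour.
Then 0.0069862 × 1.07925e+9 ≈ 7.54e+6 km/h.

7.54e+6 kilometers per hour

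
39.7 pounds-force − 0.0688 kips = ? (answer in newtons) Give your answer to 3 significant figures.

-129 N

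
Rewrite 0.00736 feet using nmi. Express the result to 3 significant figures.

1 ft = 0.000164579 nautical miles.
0.00736 × 0.000164579 ≈ 1.21e-6 nmi.

1.21e-6 nmi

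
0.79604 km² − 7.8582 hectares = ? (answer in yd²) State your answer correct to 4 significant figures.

858100 yd²

0.79604 km² = 952056 yd² and 7.8582 ha = 93983.3 yd².
952056 − 93983.3 ≈ 858100 yd².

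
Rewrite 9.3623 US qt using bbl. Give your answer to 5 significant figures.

1 US quart = 0.00595238 bbl.
Thus 9.3623 × 0.00595238 ≈ 0.055728 bbl.

0.055728 bbl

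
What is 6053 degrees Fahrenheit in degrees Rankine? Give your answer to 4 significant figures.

°R = °F + 459.67.
Applying the formula gives 6513 °R.

6513 degrees Rankine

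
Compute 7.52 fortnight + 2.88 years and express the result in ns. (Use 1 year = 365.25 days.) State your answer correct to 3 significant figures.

1.00 × 10^17 ns

7.52 fortnight = 9.09619 × 10^15 ns and 2.88 yr = 9.08859 × 10^16 ns.
9.09619 × 10^15 + 9.08859 × 10^16 ≈ 1.00 × 10^17 ns.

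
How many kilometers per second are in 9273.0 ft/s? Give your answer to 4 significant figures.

1 ft/s = 0.000304800 kilometers per second.
Thus 9273.0 × 0.000304800 ≈ 2.826 km/s.

2.826 km/s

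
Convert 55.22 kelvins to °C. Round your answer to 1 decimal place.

K = °C + 273.15.
Applying the formula gives -217.9 °C.

-217.9 °C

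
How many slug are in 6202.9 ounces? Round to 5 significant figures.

12.050 slug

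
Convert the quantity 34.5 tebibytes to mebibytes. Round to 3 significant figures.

3.62 × 10^7 MiB

1 TiB = 1.04858 × 10^6 MiB.
34.5 × 1.04858 × 10^6 ≈ 3.62 × 10^7 MiB.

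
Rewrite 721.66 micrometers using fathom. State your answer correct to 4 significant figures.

1 micrometer = 5.46807 × 10^-7 fathom.
Then 721.66 × 5.46807 × 10^-7 ≈ 0.0003946 fathom.

0.0003946 fathom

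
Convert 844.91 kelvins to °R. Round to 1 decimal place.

1520.8 degrees Rankine

°R = K × 9/5.
Applying the formula gives 1520.8 °R.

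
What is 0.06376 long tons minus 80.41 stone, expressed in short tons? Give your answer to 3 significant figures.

0.06376 long ton = 0.0714112 short ton and 80.41 st = 0.562870 short ton.
0.0714112 − 0.562870 ≈ -0.491 short ton.

-0.491 short tons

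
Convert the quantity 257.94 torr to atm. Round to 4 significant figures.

1 torr = 0.00131579 atm.
So 257.94 × 0.00131579 ≈ 0.3394 atm.

0.3394 atmospheres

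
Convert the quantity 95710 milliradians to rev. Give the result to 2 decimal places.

1 milliradian = 0.000159155 rev.
95710 × 0.000159155 ≈ 15.23 rev.

15.23 revolutions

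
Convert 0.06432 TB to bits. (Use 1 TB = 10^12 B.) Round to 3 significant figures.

5.15e+11 bit

1 terabyte = 8.00000e+12 bit.
So 0.06432 × 8.00000e+12 ≈ 5.15e+11 bit.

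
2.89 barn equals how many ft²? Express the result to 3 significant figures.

3.11 × 10^-27 ft²

1 barn = 1.07639 × 10^-27 square feet.
2.89 × 1.07639 × 10^-27 ≈ 3.11 × 10^-27 ft².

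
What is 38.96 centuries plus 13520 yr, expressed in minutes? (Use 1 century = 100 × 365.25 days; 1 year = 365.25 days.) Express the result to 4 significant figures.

9.160e+9 min

38.96 century = 2.04914e+9 min and 13520 yr = 7.11098e+9 min.
2.04914e+9 + 7.11098e+9 ≈ 9.160e+9 min.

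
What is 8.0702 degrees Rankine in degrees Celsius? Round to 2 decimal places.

°R = (°C + 273.15) × 9/5.
Applying the formula gives -268.67 °C.

-268.67 degrees Celsius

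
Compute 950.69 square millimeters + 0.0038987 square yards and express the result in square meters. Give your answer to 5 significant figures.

950.69 mm² = 0.000950690 m² and 0.0038987 yd² = 0.00325981 m².
0.000950690 + 0.00325981 ≈ 0.0042105 m².

0.0042105 m²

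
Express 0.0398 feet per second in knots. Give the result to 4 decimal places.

0.0236 knots

1 ft/s = 0.592484 knots.
So 0.0398 × 0.592484 ≈ 0.0236 kn.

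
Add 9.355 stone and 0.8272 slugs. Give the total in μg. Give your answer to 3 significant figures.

7.15 × 10^10 μg

9.355 st = 5.94070 × 10^10 μg and 0.8272 slug = 1.20721 × 10^10 μg.
5.94070 × 10^10 + 1.20721 × 10^10 ≈ 7.15 × 10^10 μg.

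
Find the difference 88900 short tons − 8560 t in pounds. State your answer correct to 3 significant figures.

1.59 × 10^8 lb

88900 short ton = 1.77800 × 10^8 lb and 8560 t = 1.88716 × 10^7 lb.
1.77800 × 10^8 − 1.88716 × 10^7 ≈ 1.59 × 10^8 lb.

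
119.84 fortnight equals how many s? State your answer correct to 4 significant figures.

1.450 × 10^8 seconds

1 fortnight = 1.20960 × 10^6 s.
Then 119.84 × 1.20960 × 10^6 ≈ 1.450 × 10^8 s.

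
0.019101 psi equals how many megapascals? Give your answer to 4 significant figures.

0.0001317 megapascals

1 pound per square inch = 0.00689476 MPa.
Thus 0.019101 × 0.00689476 ≈ 0.0001317 MPa.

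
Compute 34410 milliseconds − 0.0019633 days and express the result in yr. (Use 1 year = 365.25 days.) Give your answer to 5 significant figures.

-4.2848e-6 yr

34410 ms = 1.09039e-6 yr and 0.0019633 d = 5.37522e-6 yr.
1.09039e-6 − 5.37522e-6 ≈ -4.2848e-6 yr.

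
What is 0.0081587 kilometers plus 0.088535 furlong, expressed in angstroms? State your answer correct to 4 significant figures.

0.0081587 km = 8.15870 × 10^10 Å and 0.088535 furlong = 1.78104 × 10^11 Å.
8.15870 × 10^10 + 1.78104 × 10^11 ≈ 2.597 × 10^11 Å.

2.597 × 10^11 Å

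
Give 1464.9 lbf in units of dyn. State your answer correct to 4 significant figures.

6.516 × 10^8 dyn

1 pound-force = 444822 dyn.
Thus 1464.9 × 444822 ≈ 6.516 × 10^8 dyn.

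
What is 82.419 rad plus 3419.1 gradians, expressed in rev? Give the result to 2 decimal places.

82.419 rad = 13.1174 rev and 3419.1 grad = 8.54775 rev.
13.1174 + 8.54775 ≈ 21.67 rev.

21.67 rev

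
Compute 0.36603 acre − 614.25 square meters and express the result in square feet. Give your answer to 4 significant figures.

9333 ft²

0.36603 acre = 15944.3 ft² and 614.25 m² = 6611.73 ft².
15944.3 − 6611.73 ≈ 9333 ft².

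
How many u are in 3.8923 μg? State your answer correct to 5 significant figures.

1 microgram = 6.02214 × 10^17 u.
So 3.8923 × 6.02214 × 10^17 ≈ 2.3440 × 10^18 u.

2.3440 × 10^18 u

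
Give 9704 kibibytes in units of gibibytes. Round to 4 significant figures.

1 KiB = 9.53674e-7 gibibytes.
So 9704 × 9.53674e-7 ≈ 0.009254 GiB.

0.009254 GiB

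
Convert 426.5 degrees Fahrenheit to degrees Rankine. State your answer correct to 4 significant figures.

886.2 °R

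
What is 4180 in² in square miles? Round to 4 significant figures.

1.041e-6 mi²

1 in² = 2.49098e-10 square miles.
4180 × 2.49098e-10 ≈ 1.041e-6 mi².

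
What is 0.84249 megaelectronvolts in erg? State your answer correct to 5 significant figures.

1 MeV = 1.60218e-6 erg.
0.84249 × 1.60218e-6 ≈ 1.3498e-6 erg.

1.3498e-6 erg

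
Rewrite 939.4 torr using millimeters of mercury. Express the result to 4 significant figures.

939.4 millimeters of mercury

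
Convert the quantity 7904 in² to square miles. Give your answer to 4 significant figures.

1 square inch = 2.49098e-10 square miles.
Thus 7904 × 2.49098e-10 ≈ 1.969e-6 mi².

1.969e-6 mi²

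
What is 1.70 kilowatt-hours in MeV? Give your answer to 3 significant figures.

1 kWh = 2.24694e+19 megaelectronvolts.
So 1.70 × 2.24694e+19 ≈ 3.82e+19 MeV.

3.82e+19 MeV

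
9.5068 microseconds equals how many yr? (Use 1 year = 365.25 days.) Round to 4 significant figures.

3.013e-13 years

1 μs = 3.16881e-14 yr.
Thus 9.5068 × 3.16881e-14 ≈ 3.013e-13 yr.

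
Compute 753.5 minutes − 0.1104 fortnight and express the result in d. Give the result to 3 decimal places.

753.5 min = 0.523264 d and 0.1104 fortnight = 1.54560 d.
0.523264 − 1.54560 ≈ -1.022 d.

-1.022 days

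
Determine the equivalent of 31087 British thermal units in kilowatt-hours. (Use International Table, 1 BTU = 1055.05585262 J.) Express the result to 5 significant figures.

1 British thermal unit = 0.000293071 kilowatt-hours.
Thus 31087 × 0.000293071 ≈ 9.1107 kWh.

9.1107 kWh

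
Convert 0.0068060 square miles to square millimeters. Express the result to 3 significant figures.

1.76e+10 square millimeters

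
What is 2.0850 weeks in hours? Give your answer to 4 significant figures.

350.3 h

1 wk = 168.000 hours.
Then 2.0850 × 168.000 ≈ 350.3 h.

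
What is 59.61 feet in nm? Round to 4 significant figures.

1.817e+10 nanometers

1 foot = 3.04800e+8 nm.
59.61 × 3.04800e+8 ≈ 1.817e+10 nm.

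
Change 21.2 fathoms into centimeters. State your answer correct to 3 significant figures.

3880 cm

1 fathom = 182.880 cm.
21.2 × 182.880 ≈ 3880 cm.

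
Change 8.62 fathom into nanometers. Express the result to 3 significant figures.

1.58 × 10^10 nm

1 fathom = 1.82880 × 10^9 nanometers.
So 8.62 × 1.82880 × 10^9 ≈ 1.58 × 10^10 nm.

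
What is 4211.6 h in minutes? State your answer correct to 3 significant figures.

253000 min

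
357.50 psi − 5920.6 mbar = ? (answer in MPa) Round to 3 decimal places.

1.873 MPa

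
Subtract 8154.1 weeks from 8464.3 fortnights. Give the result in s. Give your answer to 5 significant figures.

5.3068 × 10^9 s

8464.3 fortnight = 1.02384 × 10^10 s and 8154.1 wk = 4.93160 × 10^9 s.
1.02384 × 10^10 − 4.93160 × 10^9 ≈ 5.3068 × 10^9 s.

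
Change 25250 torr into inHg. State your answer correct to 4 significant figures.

1 torr = 0.0393701 inHg.
25250 × 0.0393701 ≈ 994.1 inHg.

994.1 inHg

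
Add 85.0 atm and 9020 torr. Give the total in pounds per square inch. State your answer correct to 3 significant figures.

85.0 atm = 1249.16 psi and 9020 torr = 174.418 psi.
1249.16 + 174.418 ≈ 1420 psi.

1420 psi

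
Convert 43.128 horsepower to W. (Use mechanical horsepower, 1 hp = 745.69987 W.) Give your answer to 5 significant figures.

32161 W

1 horsepower = 745.700 W.
43.128 × 745.700 ≈ 32161 W.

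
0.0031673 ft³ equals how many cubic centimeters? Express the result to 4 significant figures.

1 ft³ = 28316.8 cm³.
0.0031673 × 28316.8 ≈ 89.69 cm³.

89.69 cm³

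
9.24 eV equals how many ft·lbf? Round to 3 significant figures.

1 eV = 1.18170e-19 ft·lbf.
So 9.24 × 1.18170e-19 ≈ 1.09e-18 ft·lbf.

1.09e-18 ft·lbf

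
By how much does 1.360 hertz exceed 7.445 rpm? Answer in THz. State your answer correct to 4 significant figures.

1.360 Hz = 1.36000e-12 THz and 7.445 rpm = 1.24083e-13 THz.
1.36000e-12 − 1.24083e-13 ≈ 1.236e-12 THz.

1.236e-12 THz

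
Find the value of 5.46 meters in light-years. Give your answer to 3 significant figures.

5.77 × 10^-16 light-years

1 meter = 1.05700 × 10^-16 ly.
5.46 × 1.05700 × 10^-16 ≈ 5.77 × 10^-16 ly.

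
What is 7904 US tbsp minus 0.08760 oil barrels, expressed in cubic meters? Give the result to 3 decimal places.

0.103 m³

7904 US tbsp = 0.116875 m³ and 0.08760 bbl = 0.0139273 m³.
0.116875 − 0.0139273 ≈ 0.103 m³.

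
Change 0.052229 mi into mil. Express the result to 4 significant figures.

1 mile = 6.33600e+7 mils.
0.052229 × 6.33600e+7 ≈ 3.309e+6 mil.

3.309e+6 mils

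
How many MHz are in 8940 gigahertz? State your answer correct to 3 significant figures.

8.94e+6 MHz

1 gigahertz = 1000.00 megahertz.
So 8940 × 1000.00 ≈ 8.94e+6 MHz.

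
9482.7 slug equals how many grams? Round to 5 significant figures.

1 slug = 14593.9 g.
Then 9482.7 × 14593.9 ≈ 1.3839e+8 g.

1.3839e+8 g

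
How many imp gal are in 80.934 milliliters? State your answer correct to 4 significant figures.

1 milliliter = 0.000219969 imperial gallons.
So 80.934 × 0.000219969 ≈ 0.01780 imp gal.

0.01780 imperial gallons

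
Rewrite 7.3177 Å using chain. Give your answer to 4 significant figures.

1 Å = 4.97097 × 10^-12 chains.
Thus 7.3177 × 4.97097 × 10^-12 ≈ 3.638 × 10^-11 chain.

3.638 × 10^-11 chain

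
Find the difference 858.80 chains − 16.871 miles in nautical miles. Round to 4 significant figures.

-5.332 nmi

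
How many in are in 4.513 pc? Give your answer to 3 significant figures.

1 pc = 1.21483e+18 in.
4.513 × 1.21483e+18 ≈ 5.48e+18 in.

5.48e+18 in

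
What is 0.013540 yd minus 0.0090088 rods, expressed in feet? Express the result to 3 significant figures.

-0.108 ft

0.013540 yd = 0.0406200 ft and 0.0090088 rod = 0.148645 ft.
0.0406200 − 0.148645 ≈ -0.108 ft.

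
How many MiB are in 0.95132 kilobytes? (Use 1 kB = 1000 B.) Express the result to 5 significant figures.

1 kilobyte = 0.000953674 mebibytes.
So 0.95132 × 0.000953674 ≈ 0.00090725 MiB.

0.00090725 mebibytes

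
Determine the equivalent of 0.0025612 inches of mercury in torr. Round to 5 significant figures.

0.065054 torr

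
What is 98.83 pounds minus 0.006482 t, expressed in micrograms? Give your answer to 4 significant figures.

3.835 × 10^10 μg

98.83 lb = 4.48285 × 10^10 μg and 0.006482 t = 6.48200 × 10^9 μg.
4.48285 × 10^10 − 6.48200 × 10^9 ≈ 3.835 × 10^10 μg.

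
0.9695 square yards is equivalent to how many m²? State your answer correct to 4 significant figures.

0.8106 m²

1 yd² = 0.836127 m².
Thus 0.9695 × 0.836127 ≈ 0.8106 m².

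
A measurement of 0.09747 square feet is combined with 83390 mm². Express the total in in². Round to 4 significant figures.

0.09747 ft² = 14.0357 in² and 83390 mm² = 129.255 in².
14.0357 + 129.255 ≈ 143.3 in².

143.3 in²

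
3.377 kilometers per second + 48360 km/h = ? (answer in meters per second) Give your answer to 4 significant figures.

16810 m/s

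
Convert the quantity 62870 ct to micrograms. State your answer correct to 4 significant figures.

1.257e+10 μg

1 carat = 200000 micrograms.
Then 62870 × 200000 ≈ 1.257e+10 μg.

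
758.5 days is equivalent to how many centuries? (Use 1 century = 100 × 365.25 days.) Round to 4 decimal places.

0.0208 centuries

1 day = 2.73785 × 10^-5 century.
So 758.5 × 2.73785 × 10^-5 ≈ 0.0208 century.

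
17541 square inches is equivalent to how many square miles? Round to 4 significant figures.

4.369e-6 mi²

1 square inch = 2.49098e-10 mi².
Thus 17541 × 2.49098e-10 ≈ 4.369e-6 mi².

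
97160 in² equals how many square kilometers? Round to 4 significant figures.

6.268e-5 km²

1 in² = 6.45160e-10 km².
Then 97160 × 6.45160e-10 ≈ 6.268e-5 km².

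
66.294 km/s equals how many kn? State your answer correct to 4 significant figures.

128900 kn

1 kilometer per second = 1943.84 knots.
Then 66.294 × 1943.84 ≈ 128900 kn.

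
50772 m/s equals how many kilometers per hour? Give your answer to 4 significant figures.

1 m/s = 3.60000 kilometers per hour.
50772 × 3.60000 ≈ 182800 km/h.

182800 kilometers per hour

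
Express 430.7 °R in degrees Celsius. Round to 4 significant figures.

-33.87 °C

°R = (°C + 273.15) × 9/5.
Applying the formula gives -33.87 °C.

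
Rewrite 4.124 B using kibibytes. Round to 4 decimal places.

0.0040 KiB

1 B = 0.0009765625 KiB.
Thus 4.124 × 0.0009765625 ≈ 0.0040 KiB.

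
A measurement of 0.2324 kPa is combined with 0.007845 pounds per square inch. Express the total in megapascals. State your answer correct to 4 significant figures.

0.0002865 MPa

0.2324 kPa = 0.000232400 MPa and 0.007845 psi = 5.40894e-5 MPa.
0.000232400 + 5.40894e-5 ≈ 0.0002865 MPa.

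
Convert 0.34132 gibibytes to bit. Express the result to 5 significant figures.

2.9319 × 10^9 bits

1 gibibyte = 8.58993 × 10^9 bits.
Thus 0.34132 × 8.58993 × 10^9 ≈ 2.9319 × 10^9 bit.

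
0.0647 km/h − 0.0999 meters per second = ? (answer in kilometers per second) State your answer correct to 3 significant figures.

-8.19e-5 kilometers per second

0.0647 km/h = 1.79722e-5 km/s and 0.0999 m/s = 9.99000e-5 km/s.
1.79722e-5 − 9.99000e-5 ≈ -8.19e-5 km/s.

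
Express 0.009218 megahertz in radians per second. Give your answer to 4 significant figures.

1 MHz = 6.28319 × 10^6 radians per second.
So 0.009218 × 6.28319 × 10^6 ≈ 57920 rad/s.

57920 radians per second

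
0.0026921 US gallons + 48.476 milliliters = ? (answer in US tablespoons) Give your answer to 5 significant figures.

3.9675 US tbsp

0.0026921 US gal = 0.689178 US tbsp and 48.476 mL = 3.27834 US tbsp.
0.689178 + 3.27834 ≈ 3.9675 US tbsp.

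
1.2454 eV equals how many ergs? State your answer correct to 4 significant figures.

1 electronvolt = 1.60218 × 10^-12 ergs.
Thus 1.2454 × 1.60218 × 10^-12 ≈ 1.995 × 10^-12 erg.

1.995 × 10^-12 erg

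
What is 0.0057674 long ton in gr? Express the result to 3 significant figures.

1 long ton = 1.56800 × 10^7 grains.
Thus 0.0057674 × 1.56800 × 10^7 ≈ 90400 gr.

90400 gr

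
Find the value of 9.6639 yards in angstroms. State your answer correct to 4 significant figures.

8.837 × 10^10 angstroms

1 yd = 9.14400 × 10^9 Å.
Then 9.6639 × 9.14400 × 10^9 ≈ 8.837 × 10^10 Å.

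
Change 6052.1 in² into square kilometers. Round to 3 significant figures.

3.90e-6 square kilometers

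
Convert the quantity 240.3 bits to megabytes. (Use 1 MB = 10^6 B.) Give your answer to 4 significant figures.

1 bit = 1.25000 × 10^-7 MB.
Then 240.3 × 1.25000 × 10^-7 ≈ 3.004 × 10^-5 MB.

3.004 × 10^-5 MB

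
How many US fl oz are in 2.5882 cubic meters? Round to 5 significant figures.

1 cubic meter = 33814.0 US fluid ounces.
So 2.5882 × 33814.0 ≈ 87517 US fl oz.

87517 US fl oz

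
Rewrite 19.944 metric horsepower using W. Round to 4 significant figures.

1 PS = 735.499 W.
So 19.944 × 735.499 ≈ 14670 W.

14670 watts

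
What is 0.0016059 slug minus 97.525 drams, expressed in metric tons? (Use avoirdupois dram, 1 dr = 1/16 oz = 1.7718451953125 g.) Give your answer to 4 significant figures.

0.0016059 slug = 2.34363 × 10^-5 t and 97.525 dr = 0.000172799 t.
2.34363 × 10^-5 − 0.000172799 ≈ -0.0001494 t.

-0.0001494 t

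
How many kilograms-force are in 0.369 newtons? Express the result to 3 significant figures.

0.0376 kilograms-force

1 N = 0.101972 kilograms-force.
Then 0.369 × 0.101972 ≈ 0.0376 kgf.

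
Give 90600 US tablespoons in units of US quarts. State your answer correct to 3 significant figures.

1 US tablespoon = 0.0156250 US quarts.
90600 × 0.0156250 ≈ 1420 US qt.

1420 US qt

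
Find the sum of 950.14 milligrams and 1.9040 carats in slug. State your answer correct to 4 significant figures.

950.14 mg = 6.51053e-5 slug and 1.9040 ct = 2.60931e-5 slug.
6.51053e-5 + 2.60931e-5 ≈ 9.120e-5 slug.

9.120e-5 slug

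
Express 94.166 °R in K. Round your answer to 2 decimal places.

52.31 K

°R = K × 9/5.
Applying the formula gives 52.31 K.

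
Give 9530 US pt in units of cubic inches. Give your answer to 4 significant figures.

275200 cubic inches

1 US pt = 28.8750 in³.
Thus 9530 × 28.8750 ≈ 275200 in³.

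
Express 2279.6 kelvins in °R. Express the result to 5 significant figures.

4103.3 °R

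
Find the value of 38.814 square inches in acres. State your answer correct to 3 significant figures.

6.19 × 10^-6 acre

1 in² = 1.59423 × 10^-7 acre.
Then 38.814 × 1.59423 × 10^-7 ≈ 6.19 × 10^-6 acre.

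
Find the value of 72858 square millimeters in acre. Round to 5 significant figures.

1.8004 × 10^-5 acre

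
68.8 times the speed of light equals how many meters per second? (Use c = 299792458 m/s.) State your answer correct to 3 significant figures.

1 speed of light = 2.99792e+8 m/s.
Then 68.8 × 2.99792e+8 ≈ 2.06e+10 m/s.

2.06e+10 meters per second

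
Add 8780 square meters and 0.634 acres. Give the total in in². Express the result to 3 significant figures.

8780 m² = 1.36090 × 10^7 in² and 0.634 acre = 3.97685 × 10^6 in².
1.36090 × 10^7 + 3.97685 × 10^6 ≈ 1.76 × 10^7 in².

1.76 × 10^7 square inches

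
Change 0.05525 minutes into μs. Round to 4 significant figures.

1 min = 6.00000 × 10^7 μs.
Thus 0.05525 × 6.00000 × 10^7 ≈ 3.315 × 10^6 μs.

3.315 × 10^6 μs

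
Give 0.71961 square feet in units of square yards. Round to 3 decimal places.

0.080 square yards

1 ft² = 0.111111 yd².
Thus 0.71961 × 0.111111 ≈ 0.080 yd².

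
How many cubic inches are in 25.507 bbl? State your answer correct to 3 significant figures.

1 oil barrel = 9702.00 cubic inches.
So 25.507 × 9702.00 ≈ 247000 in³.

247000 cubic inches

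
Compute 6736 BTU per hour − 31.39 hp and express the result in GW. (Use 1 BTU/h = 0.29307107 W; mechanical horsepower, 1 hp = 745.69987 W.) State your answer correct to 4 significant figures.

-2.143 × 10^-5 gigawatts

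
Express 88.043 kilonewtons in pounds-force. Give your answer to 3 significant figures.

1 kilonewton = 224.809 lbf.
So 88.043 × 224.809 ≈ 19800 lbf.

19800 pounds-force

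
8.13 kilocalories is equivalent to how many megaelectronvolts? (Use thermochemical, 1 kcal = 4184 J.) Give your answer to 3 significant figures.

1 kilocalorie = 2.61145e+16 megaelectronvolts.
Then 8.13 × 2.61145e+16 ≈ 2.12e+17 MeV.

2.12e+17 MeV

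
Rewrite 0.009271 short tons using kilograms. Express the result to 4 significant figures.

1 short ton = 907.185 kg.
So 0.009271 × 907.185 ≈ 8.411 kg.

8.411 kg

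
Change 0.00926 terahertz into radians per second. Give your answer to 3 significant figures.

1 THz = 6.28319e+12 rad/s.
0.00926 × 6.28319e+12 ≈ 5.82e+10 rad/s.

5.82e+10 rad/s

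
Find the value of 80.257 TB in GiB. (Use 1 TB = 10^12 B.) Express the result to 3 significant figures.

74700 gibibytes

1 terabyte = 931.323 GiB.
Then 80.257 × 931.323 ≈ 74700 GiB.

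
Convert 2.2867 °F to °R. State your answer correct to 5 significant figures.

°R = °F + 459.67.
Applying the formula gives 461.96 °R.

461.96 degrees Rankine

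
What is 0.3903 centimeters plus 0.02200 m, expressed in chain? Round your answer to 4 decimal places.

0.3903 cm = 0.000194017 chain and 0.02200 m = 0.00109361 chain.
0.000194017 + 0.00109361 ≈ 0.0013 chain.

0.0013 chains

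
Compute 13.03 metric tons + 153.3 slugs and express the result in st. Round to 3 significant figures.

2400 st

13.03 t = 2051.87 st and 153.3 slug = 352.306 st.
2051.87 + 352.306 ≈ 2400 st.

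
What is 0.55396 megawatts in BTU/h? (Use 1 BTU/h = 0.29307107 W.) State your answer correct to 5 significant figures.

1.8902 × 10^6 BTU/h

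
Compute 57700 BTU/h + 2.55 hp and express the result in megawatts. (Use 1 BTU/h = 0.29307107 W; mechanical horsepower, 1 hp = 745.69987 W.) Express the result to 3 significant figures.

0.0188 megawatts

57700 BTU/h = 0.0169102 MW and 2.55 hp = 0.00190153 MW.
0.0169102 + 0.00190153 ≈ 0.0188 MW.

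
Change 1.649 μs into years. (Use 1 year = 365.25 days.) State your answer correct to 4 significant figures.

1 μs = 3.16881 × 10^-14 yr.
So 1.649 × 3.16881 × 10^-14 ≈ 5.225 × 10^-14 yr.

5.225 × 10^-14 years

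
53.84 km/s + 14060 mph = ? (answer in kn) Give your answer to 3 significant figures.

117000 knots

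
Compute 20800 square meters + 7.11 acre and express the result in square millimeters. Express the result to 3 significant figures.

4.96e+10 square millimeters

20800 m² = 2.08000e+10 mm² and 7.11 acre = 2.87731e+10 mm².
2.08000e+10 + 2.87731e+10 ≈ 4.96e+10 mm².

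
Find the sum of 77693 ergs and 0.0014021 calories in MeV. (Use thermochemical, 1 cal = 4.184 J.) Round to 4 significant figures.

8.511e+10 MeV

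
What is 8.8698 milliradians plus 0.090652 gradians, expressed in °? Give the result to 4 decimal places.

0.5898 °

8.8698 mrad = 0.508202 ° and 0.090652 grad = 0.0815868 °.
0.508202 + 0.0815868 ≈ 0.5898 °.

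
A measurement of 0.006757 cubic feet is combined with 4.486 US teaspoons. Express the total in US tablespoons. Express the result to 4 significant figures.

14.44 US tbsp

0.006757 ft³ = 12.9397 US tbsp and 4.486 US tsp = 1.49533 US tbsp.
12.9397 + 1.49533 ≈ 14.44 US tbsp.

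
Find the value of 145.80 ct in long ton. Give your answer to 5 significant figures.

1 carat = 1.96841 × 10^-7 long tons.
Then 145.80 × 1.96841 × 10^-7 ≈ 2.8699 × 10^-5 long ton.

2.8699 × 10^-5 long ton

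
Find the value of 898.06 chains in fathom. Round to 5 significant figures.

1 chain = 11.0000 fathom.
Then 898.06 × 11.0000 ≈ 9878.7 fathom.

9878.7 fathom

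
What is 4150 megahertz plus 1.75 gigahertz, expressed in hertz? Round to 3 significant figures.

5.90 × 10^9 hertz

4150 MHz = 4.15000 × 10^9 Hz and 1.75 GHz = 1.75000 × 10^9 Hz.
4.15000 × 10^9 + 1.75000 × 10^9 ≈ 5.90 × 10^9 Hz.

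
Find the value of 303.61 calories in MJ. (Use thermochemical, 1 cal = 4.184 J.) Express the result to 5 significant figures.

0.0012703 MJ

1 calorie = 4.18400 × 10^-6 megajoules.
Then 303.61 × 4.18400 × 10^-6 ≈ 0.0012703 MJ.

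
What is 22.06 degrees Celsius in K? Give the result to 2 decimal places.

K = °C + 273.15.
Applying the formula gives 295.21 K.

295.21 kelvins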